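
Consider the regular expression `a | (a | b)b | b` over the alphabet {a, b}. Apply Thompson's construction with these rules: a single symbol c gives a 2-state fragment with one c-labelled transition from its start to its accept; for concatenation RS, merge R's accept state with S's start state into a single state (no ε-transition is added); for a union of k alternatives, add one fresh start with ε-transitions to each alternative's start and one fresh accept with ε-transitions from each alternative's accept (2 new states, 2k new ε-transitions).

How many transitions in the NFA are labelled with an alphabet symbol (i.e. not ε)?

5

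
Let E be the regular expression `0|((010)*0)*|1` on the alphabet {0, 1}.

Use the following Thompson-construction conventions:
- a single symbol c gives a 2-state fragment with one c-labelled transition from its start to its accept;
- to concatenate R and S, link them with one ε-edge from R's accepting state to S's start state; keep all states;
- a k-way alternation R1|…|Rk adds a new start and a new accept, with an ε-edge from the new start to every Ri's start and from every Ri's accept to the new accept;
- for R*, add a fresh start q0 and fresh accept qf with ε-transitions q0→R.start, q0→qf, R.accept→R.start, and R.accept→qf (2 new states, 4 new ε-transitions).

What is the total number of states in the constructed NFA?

Building bottom-up:
Each of the 6 symbol leaves contributes a 2-state fragment.
  010 : 6 states
  (010)* : 8 states
  (010)*0 : 10 states
  ((010)*0)* : 12 states
  0|((010)*0)*|1 : 18 states

18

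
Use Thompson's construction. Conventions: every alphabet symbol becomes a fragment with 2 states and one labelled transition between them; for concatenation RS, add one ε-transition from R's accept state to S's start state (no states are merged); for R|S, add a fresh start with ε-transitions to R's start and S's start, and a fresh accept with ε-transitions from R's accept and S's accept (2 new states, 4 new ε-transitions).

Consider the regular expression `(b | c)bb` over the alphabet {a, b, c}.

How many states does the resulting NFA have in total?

Bottom-up over the parse tree:
Each of the 4 symbol leaves contributes a 2-state fragment.
  b | c — 6 states
  (b | c)bb — 10 states

10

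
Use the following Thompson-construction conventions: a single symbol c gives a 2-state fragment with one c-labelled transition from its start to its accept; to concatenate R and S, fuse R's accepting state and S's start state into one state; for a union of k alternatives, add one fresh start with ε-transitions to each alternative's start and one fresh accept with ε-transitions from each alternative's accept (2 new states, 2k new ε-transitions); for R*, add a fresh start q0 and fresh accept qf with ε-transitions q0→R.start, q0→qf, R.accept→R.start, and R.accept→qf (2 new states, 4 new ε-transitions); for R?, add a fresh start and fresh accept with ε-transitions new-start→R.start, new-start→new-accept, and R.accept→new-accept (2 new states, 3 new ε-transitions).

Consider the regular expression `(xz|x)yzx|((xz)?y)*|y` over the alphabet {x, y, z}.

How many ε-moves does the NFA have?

Recursing over subexpressions:
Each of the 10 symbol leaves contributes 0 ε-transitions.
  xz — 0 ε-transitions
  xz|x — 4 ε-transitions
  (xz|x)yzx — 4 ε-transitions
  xz — 0 ε-transitions
  (xz)? — 3 ε-transitions
  (xz)?y — 3 ε-transitions
  ((xz)?y)* — 7 ε-transitions
  (xz|x)yzx|((xz)?y)*|y — 17 ε-transitions

17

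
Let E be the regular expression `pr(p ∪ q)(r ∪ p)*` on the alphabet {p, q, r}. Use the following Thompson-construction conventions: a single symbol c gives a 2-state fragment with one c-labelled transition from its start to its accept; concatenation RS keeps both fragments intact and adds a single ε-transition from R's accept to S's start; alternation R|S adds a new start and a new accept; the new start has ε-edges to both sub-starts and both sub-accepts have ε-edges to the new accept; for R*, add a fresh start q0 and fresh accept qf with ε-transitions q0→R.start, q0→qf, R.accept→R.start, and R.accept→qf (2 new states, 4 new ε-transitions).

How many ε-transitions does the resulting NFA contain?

15

Building bottom-up:
Each of the 6 symbol leaves contributes 0 ε-transitions.
  p ∪ q → 4 ε-transitions
  r ∪ p → 4 ε-transitions
  (r ∪ p)* → 8 ε-transitions
  pr(p ∪ q)(r ∪ p)* → 15 ε-transitions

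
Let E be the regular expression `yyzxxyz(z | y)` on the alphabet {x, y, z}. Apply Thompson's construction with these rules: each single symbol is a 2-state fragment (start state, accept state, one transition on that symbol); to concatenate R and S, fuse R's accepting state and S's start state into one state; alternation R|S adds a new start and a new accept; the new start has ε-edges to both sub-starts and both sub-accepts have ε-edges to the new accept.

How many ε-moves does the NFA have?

By structural recursion:
Each of the 9 symbol leaves contributes 0 ε-transitions.
  z | y → 4 ε-transitions
  yyzxxyz(z | y) → 4 ε-transitions

4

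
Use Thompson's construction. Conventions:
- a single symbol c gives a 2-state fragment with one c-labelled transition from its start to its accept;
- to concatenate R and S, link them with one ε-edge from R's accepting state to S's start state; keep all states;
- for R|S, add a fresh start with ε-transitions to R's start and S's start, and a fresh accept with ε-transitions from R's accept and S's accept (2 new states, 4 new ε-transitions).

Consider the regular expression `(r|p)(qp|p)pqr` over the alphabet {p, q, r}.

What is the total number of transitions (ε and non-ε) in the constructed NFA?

Bottom-up over the parse tree:
Each of the 8 symbol leaves contributes 1 transition (1 symbol, 0 ε).
  r|p : 6 transitions (2 symbol, 4 ε)
  qp : 3 transitions (2 symbol, 1 ε)
  qp|p : 8 transitions (3 symbol, 5 ε)
  (r|p)(qp|p)pqr : 21 transitions (8 symbol, 13 ε)

21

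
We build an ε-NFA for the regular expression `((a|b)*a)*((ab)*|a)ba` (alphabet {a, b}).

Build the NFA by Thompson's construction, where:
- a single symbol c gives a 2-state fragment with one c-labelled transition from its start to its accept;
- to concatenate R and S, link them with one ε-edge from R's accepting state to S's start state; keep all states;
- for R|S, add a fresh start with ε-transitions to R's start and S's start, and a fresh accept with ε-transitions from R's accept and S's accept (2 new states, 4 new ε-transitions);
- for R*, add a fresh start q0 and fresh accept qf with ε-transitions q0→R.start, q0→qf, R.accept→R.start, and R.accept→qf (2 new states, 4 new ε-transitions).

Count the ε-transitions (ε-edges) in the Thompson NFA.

25

Bottom-up over the parse tree:
Each of the 8 symbol leaves contributes 0 ε-transitions.
  a|b : 4 ε-transitions
  (a|b)* : 8 ε-transitions
  (a|b)*a : 9 ε-transitions
  ((a|b)*a)* : 13 ε-transitions
  ab : 1 ε-transition
  (ab)* : 5 ε-transitions
  (ab)*|a : 9 ε-transitions
  ((a|b)*a)*((ab)*|a)ba : 25 ε-transitions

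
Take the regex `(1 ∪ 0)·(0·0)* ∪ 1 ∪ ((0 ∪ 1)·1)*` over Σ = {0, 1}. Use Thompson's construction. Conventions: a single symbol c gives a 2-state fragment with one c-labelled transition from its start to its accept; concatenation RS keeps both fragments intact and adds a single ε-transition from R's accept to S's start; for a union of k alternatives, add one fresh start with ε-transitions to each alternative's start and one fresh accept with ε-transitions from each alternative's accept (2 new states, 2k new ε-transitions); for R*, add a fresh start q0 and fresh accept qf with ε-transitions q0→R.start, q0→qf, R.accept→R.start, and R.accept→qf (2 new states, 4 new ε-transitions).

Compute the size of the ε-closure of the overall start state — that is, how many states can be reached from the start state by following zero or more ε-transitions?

11

Compute the ε-closure size of each fragment's start state recursively; a symbol fragment's start has no outgoing ε-edge, so its closure is just itself (size 1).
  1 ∪ 0 — C = 1 + 1 + 1 = 3 (the new accept is not ε-reachable since no branch accepts ε)
  0·0 — C equals the left operand's closure size = 1 (its accept is not ε-reachable, so the closure stops there)
  (0·0)* — C = 1 (new start) + 1 (body) + 1 (new accept) = 3
  (1 ∪ 0)·(0·0)* — same as the first factor's closure: C = 3
  0 ∪ 1 — new start ε-reaches every alternative's start; none of them accept ε, so the new accept is not reached: C = 1 + 1 + 1 = 3
  (0 ∪ 1)·1 — C equals the left operand's closure size = 3 (its accept is not ε-reachable, so the closure stops there)
  ((0 ∪ 1)·1)* — C = 1 (new start) + 3 (body) + 1 (new accept) = 5
  (1 ∪ 0)·(0·0)* ∪ 1 ∪ ((0 ∪ 1)·1)* — C = 1 (new start) + (3 + 1 + 5) + 1 (new accept, since some branch ε-reaches its own accept) = 11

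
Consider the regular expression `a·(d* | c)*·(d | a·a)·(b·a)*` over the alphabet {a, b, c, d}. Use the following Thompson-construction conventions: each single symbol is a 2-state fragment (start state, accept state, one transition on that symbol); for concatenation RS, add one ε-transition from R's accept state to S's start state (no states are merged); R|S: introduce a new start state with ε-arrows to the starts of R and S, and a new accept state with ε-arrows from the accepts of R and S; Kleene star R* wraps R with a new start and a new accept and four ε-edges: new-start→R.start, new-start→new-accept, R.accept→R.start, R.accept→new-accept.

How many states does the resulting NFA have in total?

By structural recursion:
Each of the 8 symbol leaves contributes a 2-state fragment.
  d* → 4 states
  d* | c → 8 states
  (d* | c)* → 10 states
  a·a → 4 states
  d | a·a → 8 states
  b·a → 4 states
  (b·a)* → 6 states
  a·(d* | c)*·(d | a·a)·(b·a)* → 26 states

26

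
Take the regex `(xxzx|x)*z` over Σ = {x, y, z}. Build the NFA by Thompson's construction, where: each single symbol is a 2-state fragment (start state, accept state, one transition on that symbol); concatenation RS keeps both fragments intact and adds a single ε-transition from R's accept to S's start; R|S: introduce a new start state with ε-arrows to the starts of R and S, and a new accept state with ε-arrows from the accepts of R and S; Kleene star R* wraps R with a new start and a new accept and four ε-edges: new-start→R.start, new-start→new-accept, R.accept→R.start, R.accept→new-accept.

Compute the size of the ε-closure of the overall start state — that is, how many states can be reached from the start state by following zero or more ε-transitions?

Let C(F) = |ε-closure(F.start)| within fragment F, and note whether F accepts ε. Symbol fragments have C = 1 and do not accept ε. Then:
  xxzx — same as the first factor's closure: |closure| = 1
  xxzx|x — new start ε-reaches every alternative's start; none of them accept ε, so the new accept is not reached: |closure| = 1 + 1 + 1 = 3
  (xxzx|x)* — new start has ε-edges to the inner start and to the new accept, so |closure| = 2 + 3 = 5
  (xxzx|x)*z — |closure| = 5 + 1 = 6 (closure spills across the concat boundary because the left factor accepts ε)

6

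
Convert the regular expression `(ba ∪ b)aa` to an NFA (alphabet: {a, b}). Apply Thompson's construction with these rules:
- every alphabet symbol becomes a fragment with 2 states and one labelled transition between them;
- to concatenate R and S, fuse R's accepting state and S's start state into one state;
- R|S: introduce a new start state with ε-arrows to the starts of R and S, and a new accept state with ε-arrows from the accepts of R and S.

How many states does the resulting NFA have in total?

By structural recursion:
Each of the 5 symbol leaves contributes a 2-state fragment.
  ba → 3 states
  ba ∪ b → 7 states
  (ba ∪ b)aa → 9 states

9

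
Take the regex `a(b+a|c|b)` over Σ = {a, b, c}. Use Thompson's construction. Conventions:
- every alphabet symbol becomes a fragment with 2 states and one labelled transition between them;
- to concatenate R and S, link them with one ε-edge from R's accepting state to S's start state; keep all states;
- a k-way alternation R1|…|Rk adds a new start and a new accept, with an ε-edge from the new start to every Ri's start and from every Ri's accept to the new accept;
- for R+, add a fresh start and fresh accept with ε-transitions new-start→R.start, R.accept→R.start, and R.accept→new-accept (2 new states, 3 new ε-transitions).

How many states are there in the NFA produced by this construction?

14

By structural recursion:
Each of the 5 symbol leaves contributes a 2-state fragment.
  b+ = 4 states
  b+a = 6 states
  b+a|c|b = 12 states
  a(b+a|c|b) = 14 states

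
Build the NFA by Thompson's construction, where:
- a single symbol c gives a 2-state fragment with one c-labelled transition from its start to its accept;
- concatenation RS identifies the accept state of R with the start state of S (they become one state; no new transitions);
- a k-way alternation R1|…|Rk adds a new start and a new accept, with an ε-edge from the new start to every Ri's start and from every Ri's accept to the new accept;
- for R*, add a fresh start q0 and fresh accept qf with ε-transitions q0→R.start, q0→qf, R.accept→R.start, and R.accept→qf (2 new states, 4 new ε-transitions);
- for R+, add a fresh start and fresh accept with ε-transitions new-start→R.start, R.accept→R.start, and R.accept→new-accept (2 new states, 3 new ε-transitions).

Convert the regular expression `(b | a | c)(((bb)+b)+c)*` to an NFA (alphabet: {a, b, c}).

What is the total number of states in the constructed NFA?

18

Recursing over subexpressions:
Each of the 7 symbol leaves contributes a 2-state fragment.
  b | a | c → 8 states
  bb → 3 states
  (bb)+ → 5 states
  (bb)+b → 6 states
  ((bb)+b)+ → 8 states
  ((bb)+b)+c → 9 states
  (((bb)+b)+c)* → 11 states
  (b | a | c)(((bb)+b)+c)* → 18 states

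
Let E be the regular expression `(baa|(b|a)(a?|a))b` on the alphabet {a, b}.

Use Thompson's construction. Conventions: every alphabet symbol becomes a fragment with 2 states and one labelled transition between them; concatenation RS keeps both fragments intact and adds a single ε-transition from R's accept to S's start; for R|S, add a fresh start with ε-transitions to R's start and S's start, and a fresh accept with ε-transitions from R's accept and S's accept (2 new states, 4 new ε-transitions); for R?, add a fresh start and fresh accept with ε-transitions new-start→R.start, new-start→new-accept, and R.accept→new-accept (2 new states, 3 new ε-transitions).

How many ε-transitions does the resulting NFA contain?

19

By structural recursion:
Each of the 8 symbol leaves contributes 0 ε-transitions.
  baa = 2 ε-transitions
  b|a = 4 ε-transitions
  a? = 3 ε-transitions
  a?|a = 7 ε-transitions
  (b|a)(a?|a) = 12 ε-transitions
  baa|(b|a)(a?|a) = 18 ε-transitions
  (baa|(b|a)(a?|a))b = 19 ε-transitions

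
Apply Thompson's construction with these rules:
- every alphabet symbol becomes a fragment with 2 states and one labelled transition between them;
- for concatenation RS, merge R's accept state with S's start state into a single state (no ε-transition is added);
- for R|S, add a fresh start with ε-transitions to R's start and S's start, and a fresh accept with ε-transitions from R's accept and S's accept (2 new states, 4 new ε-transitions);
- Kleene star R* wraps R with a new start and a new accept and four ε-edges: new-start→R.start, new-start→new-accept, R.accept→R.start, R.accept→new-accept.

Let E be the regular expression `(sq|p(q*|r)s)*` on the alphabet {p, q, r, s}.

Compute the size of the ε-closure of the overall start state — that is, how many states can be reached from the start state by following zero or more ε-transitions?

Work bottom-up. For each fragment F, track |ε-closure(F.start)| and whether F's accept lies in that closure (i.e. whether F accepts ε). A single-symbol fragment has closure size 1 and does not accept ε.
  sq → C equals the left operand's closure size = 1 (its accept is not ε-reachable, so the closure stops there)
  q* → new start has ε-edges to the inner start and to the new accept, so C = 2 + 1 = 3
  q*|r → C = 1 (new start) + (3 + 1) + 1 (new accept, since some branch ε-reaches its own accept) = 6
  p(q*|r)s → same as the first factor's closure: C = 1
  sq|p(q*|r)s → C = 1 + 1 + 1 = 3 (the new accept is not ε-reachable since no branch accepts ε)
  (sq|p(q*|r)s)* → the star's fresh start ε-reaches both the body's start and the fresh accept: C = 2 + 3 = 5

5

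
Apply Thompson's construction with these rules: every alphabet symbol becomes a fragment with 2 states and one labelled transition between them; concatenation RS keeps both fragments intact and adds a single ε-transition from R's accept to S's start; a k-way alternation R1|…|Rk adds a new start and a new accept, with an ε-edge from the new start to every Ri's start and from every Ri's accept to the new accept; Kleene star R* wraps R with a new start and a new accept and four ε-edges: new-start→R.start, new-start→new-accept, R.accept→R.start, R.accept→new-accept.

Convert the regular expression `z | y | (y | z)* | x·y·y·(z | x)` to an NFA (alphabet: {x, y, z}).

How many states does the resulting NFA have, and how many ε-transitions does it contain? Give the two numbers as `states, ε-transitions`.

26, 23

Per subexpression:
Each of the 9 symbol leaves contributes 2 states and 0 ε-transitions.
  y | z — 6 states, 4 ε-transitions
  (y | z)* — 8 states, 8 ε-transitions
  z | x — 6 states, 4 ε-transitions
  x·y·y·(z | x) — 12 states, 7 ε-transitions
  z | y | (y | z)* | x·y·y·(z | x) — 26 states, 23 ε-transitions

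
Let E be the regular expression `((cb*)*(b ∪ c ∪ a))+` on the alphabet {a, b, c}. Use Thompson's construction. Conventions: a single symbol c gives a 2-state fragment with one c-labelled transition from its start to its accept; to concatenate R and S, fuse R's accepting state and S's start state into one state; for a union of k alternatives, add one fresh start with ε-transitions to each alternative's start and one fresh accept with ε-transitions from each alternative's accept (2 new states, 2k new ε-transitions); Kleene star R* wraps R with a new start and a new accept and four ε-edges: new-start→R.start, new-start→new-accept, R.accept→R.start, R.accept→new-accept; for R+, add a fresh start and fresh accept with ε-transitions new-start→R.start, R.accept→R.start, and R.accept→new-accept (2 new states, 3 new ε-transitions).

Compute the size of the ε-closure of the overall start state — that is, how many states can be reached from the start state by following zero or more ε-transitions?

Work bottom-up. For each fragment F, track |ε-closure(F.start)| and whether F's accept lies in that closure (i.e. whether F accepts ε). A single-symbol fragment has closure size 1 and does not accept ε.
  b* → the star's fresh start ε-reaches both the body's start and the fresh accept: |ε-closure| = 2 + 1 = 3
  cb* → |ε-closure| equals the left operand's closure size = 1 (its accept is not ε-reachable, so the closure stops there)
  (cb*)* → the star's fresh start ε-reaches both the body's start and the fresh accept: |ε-closure| = 2 + 1 = 3
  b ∪ c ∪ a → new start ε-reaches every alternative's start; none of them accept ε, so the new accept is not reached: |ε-closure| = 1 + 1 + 1 + 1 = 4
  (cb*)*(b ∪ c ∪ a) → |ε-closure| = 3 + (4−1) = 6 (closure spills across the concat boundary because the left factor accepts ε)
  ((cb*)*(b ∪ c ∪ a))+ → new start ε-reaches only the body's start; the new accept needs a symbol first: |ε-closure| = 1 + 6 = 7

7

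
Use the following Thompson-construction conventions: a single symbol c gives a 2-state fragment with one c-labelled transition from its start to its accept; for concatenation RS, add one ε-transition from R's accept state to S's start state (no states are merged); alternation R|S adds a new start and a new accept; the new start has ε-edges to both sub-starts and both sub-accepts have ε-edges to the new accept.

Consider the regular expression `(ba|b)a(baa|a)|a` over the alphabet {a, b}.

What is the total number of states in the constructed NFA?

24

Building bottom-up:
Each of the 9 symbol leaves contributes a 2-state fragment.
  ba = 4 states
  ba|b = 8 states
  baa = 6 states
  baa|a = 10 states
  (ba|b)a(baa|a) = 20 states
  (ba|b)a(baa|a)|a = 24 states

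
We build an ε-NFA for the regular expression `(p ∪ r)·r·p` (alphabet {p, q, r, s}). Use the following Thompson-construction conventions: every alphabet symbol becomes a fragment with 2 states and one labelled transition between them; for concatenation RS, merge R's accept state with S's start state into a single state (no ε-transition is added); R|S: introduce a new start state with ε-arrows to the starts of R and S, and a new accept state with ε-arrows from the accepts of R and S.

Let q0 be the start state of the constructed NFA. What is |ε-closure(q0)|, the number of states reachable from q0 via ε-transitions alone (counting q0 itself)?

Let C(F) = |ε-closure(F.start)| within fragment F, and note whether F accepts ε. Symbol fragments have C = 1 and do not accept ε. Then:
  p ∪ r → new start ε-reaches every alternative's start; none of them accept ε, so the new accept is not reached: |closure| = 1 + 1 + 1 = 3
  (p ∪ r)·r·p → same as the first factor's closure: |closure| = 3

3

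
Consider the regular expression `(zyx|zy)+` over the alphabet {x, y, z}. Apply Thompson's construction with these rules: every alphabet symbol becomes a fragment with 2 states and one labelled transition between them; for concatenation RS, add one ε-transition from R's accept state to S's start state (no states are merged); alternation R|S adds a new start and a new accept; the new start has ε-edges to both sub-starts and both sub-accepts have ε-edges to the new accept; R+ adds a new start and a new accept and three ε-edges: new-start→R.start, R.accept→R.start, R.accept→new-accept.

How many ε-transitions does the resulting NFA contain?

Per subexpression:
Each of the 5 symbol leaves contributes 0 ε-transitions.
  zyx — 2 ε-transitions
  zy — 1 ε-transition
  zyx|zy — 7 ε-transitions
  (zyx|zy)+ — 10 ε-transitions

10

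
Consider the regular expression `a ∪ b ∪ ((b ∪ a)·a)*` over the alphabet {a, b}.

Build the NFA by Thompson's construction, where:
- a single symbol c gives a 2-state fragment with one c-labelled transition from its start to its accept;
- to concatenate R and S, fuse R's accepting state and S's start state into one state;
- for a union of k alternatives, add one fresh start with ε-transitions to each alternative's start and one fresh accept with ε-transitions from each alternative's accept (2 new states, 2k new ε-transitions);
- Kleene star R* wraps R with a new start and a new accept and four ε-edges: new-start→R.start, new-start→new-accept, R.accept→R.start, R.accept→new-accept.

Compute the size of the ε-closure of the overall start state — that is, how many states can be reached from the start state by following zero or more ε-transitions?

9

Let C(F) = |ε-closure(F.start)| within fragment F, and note whether F accepts ε. Symbol fragments have C = 1 and do not accept ε. Then:
  b ∪ a — |closure| = 1 + 1 + 1 = 3 (the new accept is not ε-reachable since no branch accepts ε)
  (b ∪ a)·a — same as the first factor's closure: |closure| = 3
  ((b ∪ a)·a)* — |closure| = 1 (new start) + 3 (body) + 1 (new accept) = 5
  a ∪ b ∪ ((b ∪ a)·a)* — |closure| = 1 (new start) + (1 + 1 + 5) + 1 (new accept, since some branch ε-reaches its own accept) = 9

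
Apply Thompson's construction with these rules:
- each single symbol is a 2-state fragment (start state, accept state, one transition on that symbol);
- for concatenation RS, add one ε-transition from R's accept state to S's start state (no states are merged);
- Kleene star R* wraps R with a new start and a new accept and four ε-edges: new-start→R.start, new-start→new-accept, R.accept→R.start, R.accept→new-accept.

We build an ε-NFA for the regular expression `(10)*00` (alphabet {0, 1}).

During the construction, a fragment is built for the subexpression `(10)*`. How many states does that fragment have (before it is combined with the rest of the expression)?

6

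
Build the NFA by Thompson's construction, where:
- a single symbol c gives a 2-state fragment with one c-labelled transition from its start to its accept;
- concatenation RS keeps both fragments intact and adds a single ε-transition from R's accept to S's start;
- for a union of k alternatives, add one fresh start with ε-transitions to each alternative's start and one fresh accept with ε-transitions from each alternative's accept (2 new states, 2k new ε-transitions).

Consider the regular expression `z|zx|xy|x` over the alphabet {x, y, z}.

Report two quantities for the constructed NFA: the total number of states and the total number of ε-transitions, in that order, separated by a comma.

14, 10

Recursing over subexpressions:
Each of the 6 symbol leaves contributes 2 states and 0 ε-transitions.
  zx = 4 states, 1 ε-transition
  xy = 4 states, 1 ε-transition
  z|zx|xy|x = 14 states, 10 ε-transitions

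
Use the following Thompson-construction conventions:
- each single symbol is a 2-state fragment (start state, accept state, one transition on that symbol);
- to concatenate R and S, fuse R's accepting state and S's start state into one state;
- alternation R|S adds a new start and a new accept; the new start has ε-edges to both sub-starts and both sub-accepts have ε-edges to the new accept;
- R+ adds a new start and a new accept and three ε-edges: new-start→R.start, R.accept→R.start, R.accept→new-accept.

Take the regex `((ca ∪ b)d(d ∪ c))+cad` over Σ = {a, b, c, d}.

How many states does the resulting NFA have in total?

18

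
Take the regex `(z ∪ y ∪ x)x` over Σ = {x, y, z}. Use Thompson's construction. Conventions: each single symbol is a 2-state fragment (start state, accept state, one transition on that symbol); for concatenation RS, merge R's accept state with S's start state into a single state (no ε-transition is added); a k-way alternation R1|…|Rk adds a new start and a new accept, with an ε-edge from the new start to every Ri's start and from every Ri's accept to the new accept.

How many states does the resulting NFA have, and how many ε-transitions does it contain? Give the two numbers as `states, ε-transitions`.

9, 6

Building bottom-up:
Each of the 4 symbol leaves contributes 2 states and 0 ε-transitions.
  z ∪ y ∪ x → 8 states, 6 ε-transitions
  (z ∪ y ∪ x)x → 9 states, 6 ε-transitions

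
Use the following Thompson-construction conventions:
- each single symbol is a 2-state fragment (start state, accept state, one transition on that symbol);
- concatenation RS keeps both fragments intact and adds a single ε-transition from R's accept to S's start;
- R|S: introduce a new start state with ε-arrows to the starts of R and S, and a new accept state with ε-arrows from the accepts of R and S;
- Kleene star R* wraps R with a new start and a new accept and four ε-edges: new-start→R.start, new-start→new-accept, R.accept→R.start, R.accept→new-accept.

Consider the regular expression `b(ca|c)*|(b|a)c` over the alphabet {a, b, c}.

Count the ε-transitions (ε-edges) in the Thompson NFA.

By structural recursion:
Each of the 7 symbol leaves contributes 0 ε-transitions.
  ca = 1 ε-transition
  ca|c = 5 ε-transitions
  (ca|c)* = 9 ε-transitions
  b(ca|c)* = 10 ε-transitions
  b|a = 4 ε-transitions
  (b|a)c = 5 ε-transitions
  b(ca|c)*|(b|a)c = 19 ε-transitions

19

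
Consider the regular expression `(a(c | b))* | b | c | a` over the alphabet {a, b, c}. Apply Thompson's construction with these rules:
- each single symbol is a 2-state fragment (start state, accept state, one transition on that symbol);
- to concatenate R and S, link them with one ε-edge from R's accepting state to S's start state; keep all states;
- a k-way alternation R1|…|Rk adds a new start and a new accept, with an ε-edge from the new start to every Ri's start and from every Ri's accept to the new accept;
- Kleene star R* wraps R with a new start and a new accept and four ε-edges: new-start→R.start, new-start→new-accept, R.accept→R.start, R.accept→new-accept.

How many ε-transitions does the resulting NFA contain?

17

Per subexpression:
Each of the 6 symbol leaves contributes 0 ε-transitions.
  c | b : 4 ε-transitions
  a(c | b) : 5 ε-transitions
  (a(c | b))* : 9 ε-transitions
  (a(c | b))* | b | c | a : 17 ε-transitions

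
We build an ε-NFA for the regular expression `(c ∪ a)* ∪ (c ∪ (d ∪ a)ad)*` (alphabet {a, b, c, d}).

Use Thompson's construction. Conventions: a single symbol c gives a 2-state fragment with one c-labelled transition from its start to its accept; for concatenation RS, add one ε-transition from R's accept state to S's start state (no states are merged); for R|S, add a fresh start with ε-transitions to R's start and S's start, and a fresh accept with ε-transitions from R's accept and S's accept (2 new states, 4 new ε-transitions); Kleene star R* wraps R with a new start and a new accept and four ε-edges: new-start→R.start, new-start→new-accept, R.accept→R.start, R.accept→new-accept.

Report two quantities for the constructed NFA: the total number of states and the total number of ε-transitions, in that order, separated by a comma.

Recursing over subexpressions:
Each of the 7 symbol leaves contributes 2 states and 0 ε-transitions.
  c ∪ a — 6 states, 4 ε-transitions
  (c ∪ a)* — 8 states, 8 ε-transitions
  d ∪ a — 6 states, 4 ε-transitions
  (d ∪ a)ad — 10 states, 6 ε-transitions
  c ∪ (d ∪ a)ad — 14 states, 10 ε-transitions
  (c ∪ (d ∪ a)ad)* — 16 states, 14 ε-transitions
  (c ∪ a)* ∪ (c ∪ (d ∪ a)ad)* — 26 states, 26 ε-transitions

26, 26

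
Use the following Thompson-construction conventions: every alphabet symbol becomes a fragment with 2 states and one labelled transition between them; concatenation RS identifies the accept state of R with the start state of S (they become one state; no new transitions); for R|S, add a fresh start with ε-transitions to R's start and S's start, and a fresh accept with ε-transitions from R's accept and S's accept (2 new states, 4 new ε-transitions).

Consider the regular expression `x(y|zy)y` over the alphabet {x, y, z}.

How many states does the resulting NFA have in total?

9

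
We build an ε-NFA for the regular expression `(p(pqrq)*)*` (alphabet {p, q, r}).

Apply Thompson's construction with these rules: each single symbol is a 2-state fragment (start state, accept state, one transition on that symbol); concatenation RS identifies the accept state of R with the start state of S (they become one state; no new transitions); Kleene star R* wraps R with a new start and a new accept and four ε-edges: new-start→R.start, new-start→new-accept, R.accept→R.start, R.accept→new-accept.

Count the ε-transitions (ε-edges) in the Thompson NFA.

8

By structural recursion:
Each of the 5 symbol leaves contributes 0 ε-transitions.
  pqrq → 0 ε-transitions
  (pqrq)* → 4 ε-transitions
  p(pqrq)* → 4 ε-transitions
  (p(pqrq)*)* → 8 ε-transitions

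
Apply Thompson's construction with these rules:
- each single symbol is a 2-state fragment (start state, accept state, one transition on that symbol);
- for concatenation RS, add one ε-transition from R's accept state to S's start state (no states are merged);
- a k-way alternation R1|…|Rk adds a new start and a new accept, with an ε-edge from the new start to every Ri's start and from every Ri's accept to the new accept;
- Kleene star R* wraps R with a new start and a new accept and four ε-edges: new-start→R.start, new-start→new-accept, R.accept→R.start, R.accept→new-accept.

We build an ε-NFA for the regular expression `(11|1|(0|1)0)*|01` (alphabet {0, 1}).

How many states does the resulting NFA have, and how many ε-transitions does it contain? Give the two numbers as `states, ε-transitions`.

24, 21

Bottom-up over the parse tree:
Each of the 8 symbol leaves contributes 2 states and 0 ε-transitions.
  11 → 4 states, 1 ε-transition
  0|1 → 6 states, 4 ε-transitions
  (0|1)0 → 8 states, 5 ε-transitions
  11|1|(0|1)0 → 16 states, 12 ε-transitions
  (11|1|(0|1)0)* → 18 states, 16 ε-transitions
  01 → 4 states, 1 ε-transition
  (11|1|(0|1)0)*|01 → 24 states, 21 ε-transitions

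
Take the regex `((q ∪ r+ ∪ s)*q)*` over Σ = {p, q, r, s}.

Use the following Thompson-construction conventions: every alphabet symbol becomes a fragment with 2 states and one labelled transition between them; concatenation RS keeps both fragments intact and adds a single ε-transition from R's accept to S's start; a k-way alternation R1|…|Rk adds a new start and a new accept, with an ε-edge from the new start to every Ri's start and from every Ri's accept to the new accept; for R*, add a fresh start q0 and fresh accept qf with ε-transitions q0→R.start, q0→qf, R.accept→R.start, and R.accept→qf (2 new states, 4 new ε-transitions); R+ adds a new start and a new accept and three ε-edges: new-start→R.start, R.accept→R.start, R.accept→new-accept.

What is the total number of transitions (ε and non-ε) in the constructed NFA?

By structural recursion:
Each of the 4 symbol leaves contributes 1 transition (1 symbol, 0 ε).
  r+ — 4 transitions (1 symbol, 3 ε)
  q ∪ r+ ∪ s — 12 transitions (3 symbol, 9 ε)
  (q ∪ r+ ∪ s)* — 16 transitions (3 symbol, 13 ε)
  (q ∪ r+ ∪ s)*q — 18 transitions (4 symbol, 14 ε)
  ((q ∪ r+ ∪ s)*q)* — 22 transitions (4 symbol, 18 ε)

22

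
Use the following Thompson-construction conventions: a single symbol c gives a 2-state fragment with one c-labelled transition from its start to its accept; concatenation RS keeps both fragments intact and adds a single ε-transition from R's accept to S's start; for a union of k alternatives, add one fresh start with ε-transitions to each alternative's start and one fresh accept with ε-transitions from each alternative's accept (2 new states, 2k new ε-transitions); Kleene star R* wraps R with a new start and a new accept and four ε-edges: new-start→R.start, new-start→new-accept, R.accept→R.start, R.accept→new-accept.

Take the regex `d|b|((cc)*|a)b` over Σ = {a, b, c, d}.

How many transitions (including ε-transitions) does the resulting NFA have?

22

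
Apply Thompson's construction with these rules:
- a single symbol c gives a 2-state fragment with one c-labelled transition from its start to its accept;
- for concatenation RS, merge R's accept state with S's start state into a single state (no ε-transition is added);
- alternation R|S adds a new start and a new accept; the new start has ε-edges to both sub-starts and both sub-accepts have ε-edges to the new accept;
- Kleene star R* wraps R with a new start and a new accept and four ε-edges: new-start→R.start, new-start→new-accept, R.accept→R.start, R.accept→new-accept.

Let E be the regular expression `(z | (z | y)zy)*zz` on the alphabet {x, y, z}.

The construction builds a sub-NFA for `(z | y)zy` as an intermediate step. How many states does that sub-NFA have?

Fragment for `(z | y)zy`:
Each of the 4 symbol leaves contributes a 2-state fragment.
  z | y : 6 states
  (z | y)zy : 8 states

8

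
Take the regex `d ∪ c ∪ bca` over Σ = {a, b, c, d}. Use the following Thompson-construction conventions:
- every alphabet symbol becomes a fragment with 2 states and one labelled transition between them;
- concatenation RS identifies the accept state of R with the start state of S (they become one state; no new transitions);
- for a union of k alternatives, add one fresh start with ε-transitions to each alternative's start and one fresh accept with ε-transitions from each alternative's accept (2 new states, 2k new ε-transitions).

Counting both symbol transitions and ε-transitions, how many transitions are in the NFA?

11

By structural recursion:
Each of the 5 symbol leaves contributes 1 transition (1 symbol, 0 ε).
  bca — 3 transitions (3 symbol, 0 ε)
  d ∪ c ∪ bca — 11 transitions (5 symbol, 6 ε)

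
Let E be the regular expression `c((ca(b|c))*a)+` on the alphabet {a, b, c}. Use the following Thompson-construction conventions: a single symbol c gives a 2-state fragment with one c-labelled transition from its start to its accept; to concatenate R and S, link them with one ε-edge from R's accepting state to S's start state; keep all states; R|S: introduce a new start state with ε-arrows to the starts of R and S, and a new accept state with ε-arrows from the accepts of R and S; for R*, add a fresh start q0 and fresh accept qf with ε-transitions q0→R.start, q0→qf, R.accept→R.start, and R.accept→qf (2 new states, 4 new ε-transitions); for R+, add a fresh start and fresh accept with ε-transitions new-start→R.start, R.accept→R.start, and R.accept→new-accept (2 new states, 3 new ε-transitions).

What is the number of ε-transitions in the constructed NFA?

Building bottom-up:
Each of the 6 symbol leaves contributes 0 ε-transitions.
  b|c → 4 ε-transitions
  ca(b|c) → 6 ε-transitions
  (ca(b|c))* → 10 ε-transitions
  (ca(b|c))*a → 11 ε-transitions
  ((ca(b|c))*a)+ → 14 ε-transitions
  c((ca(b|c))*a)+ → 15 ε-transitions

15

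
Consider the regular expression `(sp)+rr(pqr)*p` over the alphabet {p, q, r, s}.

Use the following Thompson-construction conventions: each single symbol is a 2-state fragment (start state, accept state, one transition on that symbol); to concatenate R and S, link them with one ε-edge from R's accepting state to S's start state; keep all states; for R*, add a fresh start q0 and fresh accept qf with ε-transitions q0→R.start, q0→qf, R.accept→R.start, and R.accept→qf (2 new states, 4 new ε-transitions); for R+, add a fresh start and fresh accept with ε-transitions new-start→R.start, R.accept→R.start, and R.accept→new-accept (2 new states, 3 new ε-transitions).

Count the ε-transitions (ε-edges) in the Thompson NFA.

By structural recursion:
Each of the 8 symbol leaves contributes 0 ε-transitions.
  sp = 1 ε-transition
  (sp)+ = 4 ε-transitions
  pqr = 2 ε-transitions
  (pqr)* = 6 ε-transitions
  (sp)+rr(pqr)*p = 14 ε-transitions

14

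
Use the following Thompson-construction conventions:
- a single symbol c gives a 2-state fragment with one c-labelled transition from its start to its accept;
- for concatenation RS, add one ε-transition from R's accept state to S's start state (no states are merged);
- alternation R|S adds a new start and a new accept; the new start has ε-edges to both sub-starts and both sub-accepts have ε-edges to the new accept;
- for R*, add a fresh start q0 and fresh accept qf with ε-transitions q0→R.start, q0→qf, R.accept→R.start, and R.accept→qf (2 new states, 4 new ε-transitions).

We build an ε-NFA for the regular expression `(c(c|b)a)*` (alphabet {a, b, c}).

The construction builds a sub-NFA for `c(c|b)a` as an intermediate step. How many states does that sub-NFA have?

10

Fragment for `c(c|b)a`:
Each of the 4 symbol leaves contributes a 2-state fragment.
  c|b : 6 states
  c(c|b)a : 10 states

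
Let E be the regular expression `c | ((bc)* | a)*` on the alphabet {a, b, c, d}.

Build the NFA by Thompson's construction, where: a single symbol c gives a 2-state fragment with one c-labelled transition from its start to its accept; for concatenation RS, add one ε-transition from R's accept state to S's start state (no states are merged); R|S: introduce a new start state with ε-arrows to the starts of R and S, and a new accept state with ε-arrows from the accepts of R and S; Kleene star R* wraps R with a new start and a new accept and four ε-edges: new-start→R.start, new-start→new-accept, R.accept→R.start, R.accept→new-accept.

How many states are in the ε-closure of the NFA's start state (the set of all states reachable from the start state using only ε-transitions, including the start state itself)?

Let C(F) = |ε-closure(F.start)| within fragment F, and note whether F accepts ε. Symbol fragments have C = 1 and do not accept ε. Then:
  bc → same as the first factor's closure: |ε-closure| = 1
  (bc)* → the star's fresh start ε-reaches both the body's start and the fresh accept: |ε-closure| = 2 + 1 = 3
  (bc)* | a → |ε-closure| = 1 (new start) + (3 + 1) + 1 (new accept, since some branch ε-reaches its own accept) = 6
  ((bc)* | a)* → new start has ε-edges to the inner start and to the new accept, so |ε-closure| = 2 + 6 = 8
  c | ((bc)* | a)* → new start ε-reaches every alternative's start; at least one alternative accepts ε, so the union's new accept is reached too: |ε-closure| = 1 + 1 + 8 + 1 = 11

11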